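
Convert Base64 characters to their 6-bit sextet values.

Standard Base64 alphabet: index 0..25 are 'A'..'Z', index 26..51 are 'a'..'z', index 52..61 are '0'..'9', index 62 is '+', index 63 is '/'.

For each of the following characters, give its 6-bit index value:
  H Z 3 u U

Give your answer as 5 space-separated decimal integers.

'H': A..Z range, ord('H') − ord('A') = 7
'Z': A..Z range, ord('Z') − ord('A') = 25
'3': 0..9 range, 52 + ord('3') − ord('0') = 55
'u': a..z range, 26 + ord('u') − ord('a') = 46
'U': A..Z range, ord('U') − ord('A') = 20

Answer: 7 25 55 46 20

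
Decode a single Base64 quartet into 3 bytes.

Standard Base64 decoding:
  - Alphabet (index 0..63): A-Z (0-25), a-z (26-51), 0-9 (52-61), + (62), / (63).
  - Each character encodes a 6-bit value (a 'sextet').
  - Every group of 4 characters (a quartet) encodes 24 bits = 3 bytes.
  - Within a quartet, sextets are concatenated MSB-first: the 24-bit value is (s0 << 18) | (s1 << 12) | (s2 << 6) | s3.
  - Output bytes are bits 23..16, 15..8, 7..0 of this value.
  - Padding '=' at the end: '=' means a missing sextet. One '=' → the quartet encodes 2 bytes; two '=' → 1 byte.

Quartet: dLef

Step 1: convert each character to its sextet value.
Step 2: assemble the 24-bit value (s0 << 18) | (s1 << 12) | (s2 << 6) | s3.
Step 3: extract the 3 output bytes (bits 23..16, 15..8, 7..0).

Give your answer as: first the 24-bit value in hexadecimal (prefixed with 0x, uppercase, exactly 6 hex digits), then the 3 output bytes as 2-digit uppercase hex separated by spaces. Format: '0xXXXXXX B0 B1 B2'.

Answer: 0x74B79F 74 B7 9F

Derivation:
Sextets: d=29, L=11, e=30, f=31
24-bit: (29<<18) | (11<<12) | (30<<6) | 31
      = 0x740000 | 0x00B000 | 0x000780 | 0x00001F
      = 0x74B79F
Bytes: (v>>16)&0xFF=74, (v>>8)&0xFF=B7, v&0xFF=9F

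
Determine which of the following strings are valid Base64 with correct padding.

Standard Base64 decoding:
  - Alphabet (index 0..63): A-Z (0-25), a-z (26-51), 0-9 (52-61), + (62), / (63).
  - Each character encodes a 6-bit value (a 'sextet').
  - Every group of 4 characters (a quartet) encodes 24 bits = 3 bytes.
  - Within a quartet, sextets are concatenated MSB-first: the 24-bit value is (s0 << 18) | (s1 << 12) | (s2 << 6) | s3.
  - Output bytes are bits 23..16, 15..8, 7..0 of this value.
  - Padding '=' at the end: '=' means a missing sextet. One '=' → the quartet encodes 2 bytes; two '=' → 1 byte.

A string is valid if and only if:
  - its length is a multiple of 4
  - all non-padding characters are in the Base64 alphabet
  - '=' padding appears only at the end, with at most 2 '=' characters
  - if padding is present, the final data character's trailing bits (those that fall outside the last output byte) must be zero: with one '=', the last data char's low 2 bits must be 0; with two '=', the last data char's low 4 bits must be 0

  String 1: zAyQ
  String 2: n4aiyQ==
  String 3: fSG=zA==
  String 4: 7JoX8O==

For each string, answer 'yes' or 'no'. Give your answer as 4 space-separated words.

Answer: yes yes no no

Derivation:
String 1: 'zAyQ' → valid
String 2: 'n4aiyQ==' → valid
String 3: 'fSG=zA==' → invalid (bad char(s): ['=']; '=' in middle)
String 4: '7JoX8O==' → invalid (bad trailing bits)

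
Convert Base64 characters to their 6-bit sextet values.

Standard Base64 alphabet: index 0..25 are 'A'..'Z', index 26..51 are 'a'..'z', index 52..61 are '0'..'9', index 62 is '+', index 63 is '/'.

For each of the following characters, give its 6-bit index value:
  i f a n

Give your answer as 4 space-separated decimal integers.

Answer: 34 31 26 39

Derivation:
'i': a..z range, 26 + ord('i') − ord('a') = 34
'f': a..z range, 26 + ord('f') − ord('a') = 31
'a': a..z range, 26 + ord('a') − ord('a') = 26
'n': a..z range, 26 + ord('n') − ord('a') = 39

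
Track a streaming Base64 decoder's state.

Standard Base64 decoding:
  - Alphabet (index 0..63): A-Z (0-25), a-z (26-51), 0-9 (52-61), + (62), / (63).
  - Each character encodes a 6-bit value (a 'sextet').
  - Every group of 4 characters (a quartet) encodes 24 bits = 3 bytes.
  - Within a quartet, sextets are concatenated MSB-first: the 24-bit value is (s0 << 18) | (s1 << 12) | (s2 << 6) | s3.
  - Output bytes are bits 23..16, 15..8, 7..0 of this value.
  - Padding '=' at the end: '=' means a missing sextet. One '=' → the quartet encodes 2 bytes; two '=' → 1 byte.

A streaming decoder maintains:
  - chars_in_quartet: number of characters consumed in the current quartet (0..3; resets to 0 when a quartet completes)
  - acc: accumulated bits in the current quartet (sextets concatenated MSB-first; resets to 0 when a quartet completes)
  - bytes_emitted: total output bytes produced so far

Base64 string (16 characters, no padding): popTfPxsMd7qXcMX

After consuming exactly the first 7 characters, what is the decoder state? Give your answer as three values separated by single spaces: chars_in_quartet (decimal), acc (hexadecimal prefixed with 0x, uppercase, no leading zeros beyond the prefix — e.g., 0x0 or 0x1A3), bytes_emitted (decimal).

Answer: 3 0x1F3F1 3

Derivation:
After char 0 ('p'=41): chars_in_quartet=1 acc=0x29 bytes_emitted=0
After char 1 ('o'=40): chars_in_quartet=2 acc=0xA68 bytes_emitted=0
After char 2 ('p'=41): chars_in_quartet=3 acc=0x29A29 bytes_emitted=0
After char 3 ('T'=19): chars_in_quartet=4 acc=0xA68A53 -> emit A6 8A 53, reset; bytes_emitted=3
After char 4 ('f'=31): chars_in_quartet=1 acc=0x1F bytes_emitted=3
After char 5 ('P'=15): chars_in_quartet=2 acc=0x7CF bytes_emitted=3
After char 6 ('x'=49): chars_in_quartet=3 acc=0x1F3F1 bytes_emitted=3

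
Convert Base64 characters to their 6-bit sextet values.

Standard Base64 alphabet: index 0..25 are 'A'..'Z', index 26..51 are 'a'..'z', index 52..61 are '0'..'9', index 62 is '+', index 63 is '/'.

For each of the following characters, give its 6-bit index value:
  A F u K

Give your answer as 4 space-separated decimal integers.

'A': A..Z range, ord('A') − ord('A') = 0
'F': A..Z range, ord('F') − ord('A') = 5
'u': a..z range, 26 + ord('u') − ord('a') = 46
'K': A..Z range, ord('K') − ord('A') = 10

Answer: 0 5 46 10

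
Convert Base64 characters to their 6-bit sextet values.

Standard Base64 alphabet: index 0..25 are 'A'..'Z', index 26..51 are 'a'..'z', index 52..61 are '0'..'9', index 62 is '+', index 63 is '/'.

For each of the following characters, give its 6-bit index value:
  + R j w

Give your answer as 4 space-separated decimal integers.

'+': index 62
'R': A..Z range, ord('R') − ord('A') = 17
'j': a..z range, 26 + ord('j') − ord('a') = 35
'w': a..z range, 26 + ord('w') − ord('a') = 48

Answer: 62 17 35 48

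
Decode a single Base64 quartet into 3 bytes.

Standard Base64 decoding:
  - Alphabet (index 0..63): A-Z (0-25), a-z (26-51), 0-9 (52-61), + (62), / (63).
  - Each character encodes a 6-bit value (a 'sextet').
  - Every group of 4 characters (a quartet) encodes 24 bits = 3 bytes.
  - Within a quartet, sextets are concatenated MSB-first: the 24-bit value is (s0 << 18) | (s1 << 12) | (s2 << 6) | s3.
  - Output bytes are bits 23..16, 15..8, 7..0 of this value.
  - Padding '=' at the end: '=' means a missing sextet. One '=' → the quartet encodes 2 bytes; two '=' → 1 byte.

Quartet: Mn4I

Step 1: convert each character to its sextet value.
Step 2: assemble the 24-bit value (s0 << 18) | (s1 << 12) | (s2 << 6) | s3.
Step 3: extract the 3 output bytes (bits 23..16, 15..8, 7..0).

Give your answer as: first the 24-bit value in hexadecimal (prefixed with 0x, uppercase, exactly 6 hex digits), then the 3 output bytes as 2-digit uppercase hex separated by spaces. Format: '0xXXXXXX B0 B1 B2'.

Answer: 0x327E08 32 7E 08

Derivation:
Sextets: M=12, n=39, 4=56, I=8
24-bit: (12<<18) | (39<<12) | (56<<6) | 8
      = 0x300000 | 0x027000 | 0x000E00 | 0x000008
      = 0x327E08
Bytes: (v>>16)&0xFF=32, (v>>8)&0xFF=7E, v&0xFF=08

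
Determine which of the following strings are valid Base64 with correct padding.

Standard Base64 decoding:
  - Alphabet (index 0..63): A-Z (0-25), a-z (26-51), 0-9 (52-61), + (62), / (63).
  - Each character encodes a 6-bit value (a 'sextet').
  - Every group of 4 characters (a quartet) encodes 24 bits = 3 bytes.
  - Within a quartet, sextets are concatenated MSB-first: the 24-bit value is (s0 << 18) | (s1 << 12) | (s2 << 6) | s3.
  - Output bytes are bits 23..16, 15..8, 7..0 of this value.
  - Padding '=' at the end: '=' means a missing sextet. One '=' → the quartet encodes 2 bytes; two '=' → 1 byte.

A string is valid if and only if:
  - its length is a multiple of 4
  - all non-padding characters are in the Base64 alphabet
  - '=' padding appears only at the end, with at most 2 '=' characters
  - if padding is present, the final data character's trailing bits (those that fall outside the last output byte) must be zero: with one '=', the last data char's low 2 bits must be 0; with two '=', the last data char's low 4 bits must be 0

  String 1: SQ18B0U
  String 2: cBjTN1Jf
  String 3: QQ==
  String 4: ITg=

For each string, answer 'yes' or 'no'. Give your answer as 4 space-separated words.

String 1: 'SQ18B0U' → invalid (len=7 not mult of 4)
String 2: 'cBjTN1Jf' → valid
String 3: 'QQ==' → valid
String 4: 'ITg=' → valid

Answer: no yes yes yes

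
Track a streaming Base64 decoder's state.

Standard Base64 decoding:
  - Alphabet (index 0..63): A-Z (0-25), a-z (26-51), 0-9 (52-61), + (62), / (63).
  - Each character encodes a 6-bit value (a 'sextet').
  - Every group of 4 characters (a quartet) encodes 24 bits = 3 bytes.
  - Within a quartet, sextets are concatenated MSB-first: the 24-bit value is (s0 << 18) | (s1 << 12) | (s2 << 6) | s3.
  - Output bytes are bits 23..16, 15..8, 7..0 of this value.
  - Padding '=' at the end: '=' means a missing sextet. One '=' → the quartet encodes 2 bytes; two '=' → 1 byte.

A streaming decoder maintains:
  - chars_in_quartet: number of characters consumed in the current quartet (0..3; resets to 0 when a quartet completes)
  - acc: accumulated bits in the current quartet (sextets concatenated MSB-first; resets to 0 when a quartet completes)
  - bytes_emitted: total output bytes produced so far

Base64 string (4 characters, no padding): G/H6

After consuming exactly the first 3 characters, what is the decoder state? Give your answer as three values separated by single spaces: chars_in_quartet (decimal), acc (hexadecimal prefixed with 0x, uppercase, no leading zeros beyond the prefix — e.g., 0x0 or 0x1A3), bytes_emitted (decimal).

After char 0 ('G'=6): chars_in_quartet=1 acc=0x6 bytes_emitted=0
After char 1 ('/'=63): chars_in_quartet=2 acc=0x1BF bytes_emitted=0
After char 2 ('H'=7): chars_in_quartet=3 acc=0x6FC7 bytes_emitted=0

Answer: 3 0x6FC7 0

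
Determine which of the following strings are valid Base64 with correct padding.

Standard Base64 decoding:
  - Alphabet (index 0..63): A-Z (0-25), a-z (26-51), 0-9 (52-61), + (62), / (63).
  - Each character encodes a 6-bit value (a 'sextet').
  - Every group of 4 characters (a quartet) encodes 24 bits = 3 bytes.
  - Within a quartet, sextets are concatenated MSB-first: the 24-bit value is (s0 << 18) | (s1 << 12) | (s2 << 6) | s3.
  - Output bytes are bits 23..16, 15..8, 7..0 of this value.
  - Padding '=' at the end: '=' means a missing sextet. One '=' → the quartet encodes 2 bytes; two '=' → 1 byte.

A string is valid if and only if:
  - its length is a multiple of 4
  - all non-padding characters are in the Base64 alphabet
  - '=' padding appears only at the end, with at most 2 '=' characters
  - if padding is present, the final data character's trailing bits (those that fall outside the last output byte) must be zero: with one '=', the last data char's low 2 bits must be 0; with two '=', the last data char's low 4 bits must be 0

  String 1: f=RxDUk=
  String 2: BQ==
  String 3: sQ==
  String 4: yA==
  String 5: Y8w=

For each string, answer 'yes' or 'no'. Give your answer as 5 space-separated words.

Answer: no yes yes yes yes

Derivation:
String 1: 'f=RxDUk=' → invalid (bad char(s): ['=']; '=' in middle)
String 2: 'BQ==' → valid
String 3: 'sQ==' → valid
String 4: 'yA==' → valid
String 5: 'Y8w=' → valid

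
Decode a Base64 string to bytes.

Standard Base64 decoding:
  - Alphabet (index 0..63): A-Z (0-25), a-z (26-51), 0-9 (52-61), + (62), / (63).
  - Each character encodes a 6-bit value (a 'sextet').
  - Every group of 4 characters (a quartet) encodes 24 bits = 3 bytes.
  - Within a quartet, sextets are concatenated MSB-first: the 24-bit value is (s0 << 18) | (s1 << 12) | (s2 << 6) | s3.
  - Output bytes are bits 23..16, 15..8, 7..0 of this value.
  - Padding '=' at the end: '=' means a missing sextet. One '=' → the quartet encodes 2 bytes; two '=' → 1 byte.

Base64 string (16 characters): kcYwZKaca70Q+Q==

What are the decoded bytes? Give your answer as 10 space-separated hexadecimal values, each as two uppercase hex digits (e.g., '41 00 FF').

Answer: 91 C6 30 64 A6 9C 6B BD 10 F9

Derivation:
After char 0 ('k'=36): chars_in_quartet=1 acc=0x24 bytes_emitted=0
After char 1 ('c'=28): chars_in_quartet=2 acc=0x91C bytes_emitted=0
After char 2 ('Y'=24): chars_in_quartet=3 acc=0x24718 bytes_emitted=0
After char 3 ('w'=48): chars_in_quartet=4 acc=0x91C630 -> emit 91 C6 30, reset; bytes_emitted=3
After char 4 ('Z'=25): chars_in_quartet=1 acc=0x19 bytes_emitted=3
After char 5 ('K'=10): chars_in_quartet=2 acc=0x64A bytes_emitted=3
After char 6 ('a'=26): chars_in_quartet=3 acc=0x1929A bytes_emitted=3
After char 7 ('c'=28): chars_in_quartet=4 acc=0x64A69C -> emit 64 A6 9C, reset; bytes_emitted=6
After char 8 ('a'=26): chars_in_quartet=1 acc=0x1A bytes_emitted=6
After char 9 ('7'=59): chars_in_quartet=2 acc=0x6BB bytes_emitted=6
After char 10 ('0'=52): chars_in_quartet=3 acc=0x1AEF4 bytes_emitted=6
After char 11 ('Q'=16): chars_in_quartet=4 acc=0x6BBD10 -> emit 6B BD 10, reset; bytes_emitted=9
After char 12 ('+'=62): chars_in_quartet=1 acc=0x3E bytes_emitted=9
After char 13 ('Q'=16): chars_in_quartet=2 acc=0xF90 bytes_emitted=9
Padding '==': partial quartet acc=0xF90 -> emit F9; bytes_emitted=10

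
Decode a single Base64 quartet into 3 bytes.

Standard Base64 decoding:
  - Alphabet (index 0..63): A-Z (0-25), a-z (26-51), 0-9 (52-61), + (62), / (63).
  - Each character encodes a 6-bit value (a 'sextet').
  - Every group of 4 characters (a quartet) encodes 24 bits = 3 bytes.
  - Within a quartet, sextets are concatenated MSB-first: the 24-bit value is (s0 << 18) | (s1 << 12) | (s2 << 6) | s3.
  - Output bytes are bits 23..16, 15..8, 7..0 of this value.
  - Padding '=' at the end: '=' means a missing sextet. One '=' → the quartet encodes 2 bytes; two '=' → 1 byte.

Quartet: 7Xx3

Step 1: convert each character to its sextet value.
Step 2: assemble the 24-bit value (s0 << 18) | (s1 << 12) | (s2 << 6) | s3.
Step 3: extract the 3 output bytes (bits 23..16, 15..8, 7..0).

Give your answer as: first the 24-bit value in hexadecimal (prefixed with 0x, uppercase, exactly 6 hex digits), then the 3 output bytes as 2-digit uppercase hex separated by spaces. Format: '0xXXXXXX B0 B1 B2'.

Answer: 0xED7C77 ED 7C 77

Derivation:
Sextets: 7=59, X=23, x=49, 3=55
24-bit: (59<<18) | (23<<12) | (49<<6) | 55
      = 0xEC0000 | 0x017000 | 0x000C40 | 0x000037
      = 0xED7C77
Bytes: (v>>16)&0xFF=ED, (v>>8)&0xFF=7C, v&0xFF=77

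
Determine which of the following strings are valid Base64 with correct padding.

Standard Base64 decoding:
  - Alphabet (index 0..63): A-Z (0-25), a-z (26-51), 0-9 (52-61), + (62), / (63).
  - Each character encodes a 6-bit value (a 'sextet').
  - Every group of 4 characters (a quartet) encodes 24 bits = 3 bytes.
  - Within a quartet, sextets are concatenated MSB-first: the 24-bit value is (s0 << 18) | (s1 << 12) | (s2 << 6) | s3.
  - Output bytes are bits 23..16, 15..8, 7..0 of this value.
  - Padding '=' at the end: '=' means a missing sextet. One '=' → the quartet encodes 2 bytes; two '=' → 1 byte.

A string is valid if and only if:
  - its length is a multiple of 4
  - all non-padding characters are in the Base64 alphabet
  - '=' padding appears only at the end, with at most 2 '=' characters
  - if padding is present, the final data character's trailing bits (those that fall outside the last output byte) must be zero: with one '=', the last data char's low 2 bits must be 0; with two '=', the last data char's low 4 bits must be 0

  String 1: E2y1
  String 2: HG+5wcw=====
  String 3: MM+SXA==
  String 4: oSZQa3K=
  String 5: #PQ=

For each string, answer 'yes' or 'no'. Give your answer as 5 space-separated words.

String 1: 'E2y1' → valid
String 2: 'HG+5wcw=====' → invalid (5 pad chars (max 2))
String 3: 'MM+SXA==' → valid
String 4: 'oSZQa3K=' → invalid (bad trailing bits)
String 5: '#PQ=' → invalid (bad char(s): ['#'])

Answer: yes no yes no no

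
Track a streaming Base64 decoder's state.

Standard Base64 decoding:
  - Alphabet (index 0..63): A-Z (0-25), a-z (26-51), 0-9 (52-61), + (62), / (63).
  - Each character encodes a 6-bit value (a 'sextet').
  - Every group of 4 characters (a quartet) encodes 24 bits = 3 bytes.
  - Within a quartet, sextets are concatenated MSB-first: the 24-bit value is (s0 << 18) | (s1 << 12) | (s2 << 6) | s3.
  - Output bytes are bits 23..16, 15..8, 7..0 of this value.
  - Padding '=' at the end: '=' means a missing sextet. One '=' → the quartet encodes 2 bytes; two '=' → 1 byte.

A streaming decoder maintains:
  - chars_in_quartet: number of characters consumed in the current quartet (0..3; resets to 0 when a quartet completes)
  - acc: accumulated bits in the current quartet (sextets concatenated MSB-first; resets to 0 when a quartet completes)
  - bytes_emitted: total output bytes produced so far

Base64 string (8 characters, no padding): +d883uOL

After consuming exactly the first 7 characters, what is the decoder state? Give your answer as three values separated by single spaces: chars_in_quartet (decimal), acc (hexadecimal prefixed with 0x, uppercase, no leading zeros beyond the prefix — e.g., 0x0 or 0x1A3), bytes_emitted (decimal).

After char 0 ('+'=62): chars_in_quartet=1 acc=0x3E bytes_emitted=0
After char 1 ('d'=29): chars_in_quartet=2 acc=0xF9D bytes_emitted=0
After char 2 ('8'=60): chars_in_quartet=3 acc=0x3E77C bytes_emitted=0
After char 3 ('8'=60): chars_in_quartet=4 acc=0xF9DF3C -> emit F9 DF 3C, reset; bytes_emitted=3
After char 4 ('3'=55): chars_in_quartet=1 acc=0x37 bytes_emitted=3
After char 5 ('u'=46): chars_in_quartet=2 acc=0xDEE bytes_emitted=3
After char 6 ('O'=14): chars_in_quartet=3 acc=0x37B8E bytes_emitted=3

Answer: 3 0x37B8E 3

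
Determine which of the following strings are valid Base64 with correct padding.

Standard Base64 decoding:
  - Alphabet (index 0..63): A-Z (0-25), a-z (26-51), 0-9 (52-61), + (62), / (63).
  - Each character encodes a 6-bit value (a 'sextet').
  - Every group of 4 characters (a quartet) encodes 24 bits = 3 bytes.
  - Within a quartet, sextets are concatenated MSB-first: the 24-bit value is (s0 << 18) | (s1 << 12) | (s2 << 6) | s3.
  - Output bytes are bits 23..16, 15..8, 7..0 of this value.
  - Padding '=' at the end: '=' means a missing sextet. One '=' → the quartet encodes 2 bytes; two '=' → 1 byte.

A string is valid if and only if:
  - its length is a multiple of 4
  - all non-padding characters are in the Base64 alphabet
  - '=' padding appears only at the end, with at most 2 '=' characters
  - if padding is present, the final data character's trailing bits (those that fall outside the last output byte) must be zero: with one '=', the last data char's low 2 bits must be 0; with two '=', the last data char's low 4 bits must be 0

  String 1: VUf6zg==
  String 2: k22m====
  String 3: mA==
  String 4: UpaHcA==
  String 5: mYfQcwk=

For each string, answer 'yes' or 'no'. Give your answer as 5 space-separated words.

String 1: 'VUf6zg==' → valid
String 2: 'k22m====' → invalid (4 pad chars (max 2))
String 3: 'mA==' → valid
String 4: 'UpaHcA==' → valid
String 5: 'mYfQcwk=' → valid

Answer: yes no yes yes yes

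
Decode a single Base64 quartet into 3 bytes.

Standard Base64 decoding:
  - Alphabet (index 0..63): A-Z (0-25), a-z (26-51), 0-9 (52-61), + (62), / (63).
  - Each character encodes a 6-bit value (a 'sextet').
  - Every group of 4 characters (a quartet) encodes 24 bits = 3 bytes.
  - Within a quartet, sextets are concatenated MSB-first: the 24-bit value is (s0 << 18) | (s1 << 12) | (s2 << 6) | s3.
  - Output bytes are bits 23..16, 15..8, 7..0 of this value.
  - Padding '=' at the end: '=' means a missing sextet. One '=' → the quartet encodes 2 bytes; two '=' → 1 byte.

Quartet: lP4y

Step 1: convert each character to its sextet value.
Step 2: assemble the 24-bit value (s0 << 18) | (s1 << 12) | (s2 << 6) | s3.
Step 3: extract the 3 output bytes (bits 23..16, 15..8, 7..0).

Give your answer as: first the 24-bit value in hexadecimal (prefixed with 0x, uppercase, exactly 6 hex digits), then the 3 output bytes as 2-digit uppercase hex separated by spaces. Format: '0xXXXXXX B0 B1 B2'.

Sextets: l=37, P=15, 4=56, y=50
24-bit: (37<<18) | (15<<12) | (56<<6) | 50
      = 0x940000 | 0x00F000 | 0x000E00 | 0x000032
      = 0x94FE32
Bytes: (v>>16)&0xFF=94, (v>>8)&0xFF=FE, v&0xFF=32

Answer: 0x94FE32 94 FE 32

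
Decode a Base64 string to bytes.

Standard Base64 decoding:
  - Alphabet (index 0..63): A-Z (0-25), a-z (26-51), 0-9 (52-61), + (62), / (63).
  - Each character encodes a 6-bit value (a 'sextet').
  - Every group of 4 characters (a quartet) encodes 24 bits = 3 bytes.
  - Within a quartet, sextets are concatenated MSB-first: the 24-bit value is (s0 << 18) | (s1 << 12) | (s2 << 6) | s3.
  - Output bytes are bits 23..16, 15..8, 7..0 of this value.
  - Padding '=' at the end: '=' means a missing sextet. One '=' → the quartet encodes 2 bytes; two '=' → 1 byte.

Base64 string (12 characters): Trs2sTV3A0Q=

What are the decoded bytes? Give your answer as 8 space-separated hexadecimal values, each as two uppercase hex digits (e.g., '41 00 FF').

Answer: 4E BB 36 B1 35 77 03 44

Derivation:
After char 0 ('T'=19): chars_in_quartet=1 acc=0x13 bytes_emitted=0
After char 1 ('r'=43): chars_in_quartet=2 acc=0x4EB bytes_emitted=0
After char 2 ('s'=44): chars_in_quartet=3 acc=0x13AEC bytes_emitted=0
After char 3 ('2'=54): chars_in_quartet=4 acc=0x4EBB36 -> emit 4E BB 36, reset; bytes_emitted=3
After char 4 ('s'=44): chars_in_quartet=1 acc=0x2C bytes_emitted=3
After char 5 ('T'=19): chars_in_quartet=2 acc=0xB13 bytes_emitted=3
After char 6 ('V'=21): chars_in_quartet=3 acc=0x2C4D5 bytes_emitted=3
After char 7 ('3'=55): chars_in_quartet=4 acc=0xB13577 -> emit B1 35 77, reset; bytes_emitted=6
After char 8 ('A'=0): chars_in_quartet=1 acc=0x0 bytes_emitted=6
After char 9 ('0'=52): chars_in_quartet=2 acc=0x34 bytes_emitted=6
After char 10 ('Q'=16): chars_in_quartet=3 acc=0xD10 bytes_emitted=6
Padding '=': partial quartet acc=0xD10 -> emit 03 44; bytes_emitted=8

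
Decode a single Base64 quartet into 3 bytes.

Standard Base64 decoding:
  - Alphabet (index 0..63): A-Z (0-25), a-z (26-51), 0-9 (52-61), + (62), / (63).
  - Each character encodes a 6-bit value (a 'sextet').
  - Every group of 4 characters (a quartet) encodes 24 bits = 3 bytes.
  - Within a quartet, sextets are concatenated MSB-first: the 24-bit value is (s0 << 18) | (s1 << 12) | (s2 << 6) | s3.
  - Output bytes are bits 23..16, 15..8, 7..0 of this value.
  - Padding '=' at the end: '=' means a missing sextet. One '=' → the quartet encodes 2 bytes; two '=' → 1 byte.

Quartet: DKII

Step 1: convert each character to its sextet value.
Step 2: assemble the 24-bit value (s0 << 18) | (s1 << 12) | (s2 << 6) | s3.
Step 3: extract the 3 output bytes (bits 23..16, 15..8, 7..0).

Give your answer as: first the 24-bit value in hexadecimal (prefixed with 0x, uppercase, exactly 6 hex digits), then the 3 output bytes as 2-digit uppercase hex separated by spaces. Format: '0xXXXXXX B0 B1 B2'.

Sextets: D=3, K=10, I=8, I=8
24-bit: (3<<18) | (10<<12) | (8<<6) | 8
      = 0x0C0000 | 0x00A000 | 0x000200 | 0x000008
      = 0x0CA208
Bytes: (v>>16)&0xFF=0C, (v>>8)&0xFF=A2, v&0xFF=08

Answer: 0x0CA208 0C A2 08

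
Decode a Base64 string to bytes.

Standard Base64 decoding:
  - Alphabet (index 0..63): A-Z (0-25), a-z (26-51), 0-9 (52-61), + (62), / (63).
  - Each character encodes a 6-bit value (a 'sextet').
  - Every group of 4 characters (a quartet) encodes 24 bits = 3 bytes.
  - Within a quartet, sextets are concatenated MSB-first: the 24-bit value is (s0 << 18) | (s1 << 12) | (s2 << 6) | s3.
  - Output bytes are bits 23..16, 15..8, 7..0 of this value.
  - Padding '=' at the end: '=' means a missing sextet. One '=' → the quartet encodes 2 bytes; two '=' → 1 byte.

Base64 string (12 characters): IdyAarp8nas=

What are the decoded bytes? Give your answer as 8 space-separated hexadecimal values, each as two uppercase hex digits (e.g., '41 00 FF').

Answer: 21 DC 80 6A BA 7C 9D AB

Derivation:
After char 0 ('I'=8): chars_in_quartet=1 acc=0x8 bytes_emitted=0
After char 1 ('d'=29): chars_in_quartet=2 acc=0x21D bytes_emitted=0
After char 2 ('y'=50): chars_in_quartet=3 acc=0x8772 bytes_emitted=0
After char 3 ('A'=0): chars_in_quartet=4 acc=0x21DC80 -> emit 21 DC 80, reset; bytes_emitted=3
After char 4 ('a'=26): chars_in_quartet=1 acc=0x1A bytes_emitted=3
After char 5 ('r'=43): chars_in_quartet=2 acc=0x6AB bytes_emitted=3
After char 6 ('p'=41): chars_in_quartet=3 acc=0x1AAE9 bytes_emitted=3
After char 7 ('8'=60): chars_in_quartet=4 acc=0x6ABA7C -> emit 6A BA 7C, reset; bytes_emitted=6
After char 8 ('n'=39): chars_in_quartet=1 acc=0x27 bytes_emitted=6
After char 9 ('a'=26): chars_in_quartet=2 acc=0x9DA bytes_emitted=6
After char 10 ('s'=44): chars_in_quartet=3 acc=0x276AC bytes_emitted=6
Padding '=': partial quartet acc=0x276AC -> emit 9D AB; bytes_emitted=8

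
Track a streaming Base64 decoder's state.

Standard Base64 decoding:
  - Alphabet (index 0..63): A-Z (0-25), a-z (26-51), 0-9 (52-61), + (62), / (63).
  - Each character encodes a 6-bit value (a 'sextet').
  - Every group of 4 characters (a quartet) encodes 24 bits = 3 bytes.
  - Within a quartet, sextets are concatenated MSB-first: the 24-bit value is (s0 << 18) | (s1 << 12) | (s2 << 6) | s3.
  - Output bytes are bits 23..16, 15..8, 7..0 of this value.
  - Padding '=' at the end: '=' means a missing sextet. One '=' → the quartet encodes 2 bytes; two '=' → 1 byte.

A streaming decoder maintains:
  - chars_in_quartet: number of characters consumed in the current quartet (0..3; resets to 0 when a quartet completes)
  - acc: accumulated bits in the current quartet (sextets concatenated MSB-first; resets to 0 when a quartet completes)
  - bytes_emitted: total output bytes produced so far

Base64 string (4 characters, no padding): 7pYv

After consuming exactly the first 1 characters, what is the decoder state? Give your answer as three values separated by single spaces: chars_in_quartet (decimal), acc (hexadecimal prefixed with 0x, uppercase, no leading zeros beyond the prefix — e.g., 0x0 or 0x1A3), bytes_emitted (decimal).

After char 0 ('7'=59): chars_in_quartet=1 acc=0x3B bytes_emitted=0

Answer: 1 0x3B 0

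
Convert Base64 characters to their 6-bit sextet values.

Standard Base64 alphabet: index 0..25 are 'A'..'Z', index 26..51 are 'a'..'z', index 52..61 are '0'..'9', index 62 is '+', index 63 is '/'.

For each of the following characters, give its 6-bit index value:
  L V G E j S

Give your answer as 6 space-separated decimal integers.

Answer: 11 21 6 4 35 18

Derivation:
'L': A..Z range, ord('L') − ord('A') = 11
'V': A..Z range, ord('V') − ord('A') = 21
'G': A..Z range, ord('G') − ord('A') = 6
'E': A..Z range, ord('E') − ord('A') = 4
'j': a..z range, 26 + ord('j') − ord('a') = 35
'S': A..Z range, ord('S') − ord('A') = 18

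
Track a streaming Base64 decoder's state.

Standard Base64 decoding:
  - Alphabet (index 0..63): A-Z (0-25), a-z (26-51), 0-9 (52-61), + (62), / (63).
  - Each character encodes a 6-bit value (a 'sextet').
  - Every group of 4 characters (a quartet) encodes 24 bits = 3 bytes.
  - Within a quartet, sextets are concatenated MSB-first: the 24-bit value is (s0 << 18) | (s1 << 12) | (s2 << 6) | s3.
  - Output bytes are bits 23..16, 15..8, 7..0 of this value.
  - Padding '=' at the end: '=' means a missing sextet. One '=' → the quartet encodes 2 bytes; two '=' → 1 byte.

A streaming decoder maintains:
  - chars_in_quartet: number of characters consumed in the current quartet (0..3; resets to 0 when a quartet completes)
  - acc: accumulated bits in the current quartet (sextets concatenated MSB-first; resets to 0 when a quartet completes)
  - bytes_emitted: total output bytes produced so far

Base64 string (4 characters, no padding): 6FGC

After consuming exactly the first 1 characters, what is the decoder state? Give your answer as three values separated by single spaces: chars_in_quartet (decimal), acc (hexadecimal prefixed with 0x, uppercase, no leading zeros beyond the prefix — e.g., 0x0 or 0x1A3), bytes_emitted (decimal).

After char 0 ('6'=58): chars_in_quartet=1 acc=0x3A bytes_emitted=0

Answer: 1 0x3A 0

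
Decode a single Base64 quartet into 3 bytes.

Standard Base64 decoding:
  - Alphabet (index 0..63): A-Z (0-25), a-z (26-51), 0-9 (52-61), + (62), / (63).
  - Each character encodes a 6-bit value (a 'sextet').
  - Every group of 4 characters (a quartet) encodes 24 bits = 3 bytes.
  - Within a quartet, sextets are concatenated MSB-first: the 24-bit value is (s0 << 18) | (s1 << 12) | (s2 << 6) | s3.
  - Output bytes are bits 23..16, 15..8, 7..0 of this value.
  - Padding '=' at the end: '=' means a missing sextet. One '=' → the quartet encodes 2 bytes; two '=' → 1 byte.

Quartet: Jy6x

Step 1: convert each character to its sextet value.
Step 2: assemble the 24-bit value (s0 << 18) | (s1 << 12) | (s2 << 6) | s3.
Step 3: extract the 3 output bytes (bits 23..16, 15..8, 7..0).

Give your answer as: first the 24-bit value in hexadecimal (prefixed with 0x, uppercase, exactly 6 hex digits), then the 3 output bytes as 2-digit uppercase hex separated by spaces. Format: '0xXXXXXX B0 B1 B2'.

Sextets: J=9, y=50, 6=58, x=49
24-bit: (9<<18) | (50<<12) | (58<<6) | 49
      = 0x240000 | 0x032000 | 0x000E80 | 0x000031
      = 0x272EB1
Bytes: (v>>16)&0xFF=27, (v>>8)&0xFF=2E, v&0xFF=B1

Answer: 0x272EB1 27 2E B1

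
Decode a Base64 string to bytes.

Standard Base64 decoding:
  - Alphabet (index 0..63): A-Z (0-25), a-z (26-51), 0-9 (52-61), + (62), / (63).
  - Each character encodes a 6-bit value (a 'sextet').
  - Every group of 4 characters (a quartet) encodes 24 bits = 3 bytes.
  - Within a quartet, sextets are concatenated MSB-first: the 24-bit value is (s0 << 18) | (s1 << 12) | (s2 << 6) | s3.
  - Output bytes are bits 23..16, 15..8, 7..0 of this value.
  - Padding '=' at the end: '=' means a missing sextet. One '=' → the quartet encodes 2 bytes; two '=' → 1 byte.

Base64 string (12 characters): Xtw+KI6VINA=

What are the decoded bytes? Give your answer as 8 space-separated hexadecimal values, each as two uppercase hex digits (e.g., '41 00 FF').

Answer: 5E DC 3E 28 8E 95 20 D0

Derivation:
After char 0 ('X'=23): chars_in_quartet=1 acc=0x17 bytes_emitted=0
After char 1 ('t'=45): chars_in_quartet=2 acc=0x5ED bytes_emitted=0
After char 2 ('w'=48): chars_in_quartet=3 acc=0x17B70 bytes_emitted=0
After char 3 ('+'=62): chars_in_quartet=4 acc=0x5EDC3E -> emit 5E DC 3E, reset; bytes_emitted=3
After char 4 ('K'=10): chars_in_quartet=1 acc=0xA bytes_emitted=3
After char 5 ('I'=8): chars_in_quartet=2 acc=0x288 bytes_emitted=3
After char 6 ('6'=58): chars_in_quartet=3 acc=0xA23A bytes_emitted=3
After char 7 ('V'=21): chars_in_quartet=4 acc=0x288E95 -> emit 28 8E 95, reset; bytes_emitted=6
After char 8 ('I'=8): chars_in_quartet=1 acc=0x8 bytes_emitted=6
After char 9 ('N'=13): chars_in_quartet=2 acc=0x20D bytes_emitted=6
After char 10 ('A'=0): chars_in_quartet=3 acc=0x8340 bytes_emitted=6
Padding '=': partial quartet acc=0x8340 -> emit 20 D0; bytes_emitted=8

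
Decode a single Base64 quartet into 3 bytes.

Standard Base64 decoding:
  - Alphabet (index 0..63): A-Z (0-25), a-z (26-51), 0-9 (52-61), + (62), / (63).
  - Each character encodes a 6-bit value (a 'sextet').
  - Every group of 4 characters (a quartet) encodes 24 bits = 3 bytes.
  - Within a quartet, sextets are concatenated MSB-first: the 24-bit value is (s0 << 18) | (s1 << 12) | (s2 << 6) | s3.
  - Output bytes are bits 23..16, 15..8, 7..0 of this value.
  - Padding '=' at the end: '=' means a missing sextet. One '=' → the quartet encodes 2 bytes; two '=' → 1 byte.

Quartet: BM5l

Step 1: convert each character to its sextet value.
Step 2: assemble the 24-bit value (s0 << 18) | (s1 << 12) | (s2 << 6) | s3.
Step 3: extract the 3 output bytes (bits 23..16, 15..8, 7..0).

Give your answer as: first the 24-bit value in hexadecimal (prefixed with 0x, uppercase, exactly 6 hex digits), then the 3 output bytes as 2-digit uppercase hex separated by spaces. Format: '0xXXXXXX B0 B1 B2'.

Sextets: B=1, M=12, 5=57, l=37
24-bit: (1<<18) | (12<<12) | (57<<6) | 37
      = 0x040000 | 0x00C000 | 0x000E40 | 0x000025
      = 0x04CE65
Bytes: (v>>16)&0xFF=04, (v>>8)&0xFF=CE, v&0xFF=65

Answer: 0x04CE65 04 CE 65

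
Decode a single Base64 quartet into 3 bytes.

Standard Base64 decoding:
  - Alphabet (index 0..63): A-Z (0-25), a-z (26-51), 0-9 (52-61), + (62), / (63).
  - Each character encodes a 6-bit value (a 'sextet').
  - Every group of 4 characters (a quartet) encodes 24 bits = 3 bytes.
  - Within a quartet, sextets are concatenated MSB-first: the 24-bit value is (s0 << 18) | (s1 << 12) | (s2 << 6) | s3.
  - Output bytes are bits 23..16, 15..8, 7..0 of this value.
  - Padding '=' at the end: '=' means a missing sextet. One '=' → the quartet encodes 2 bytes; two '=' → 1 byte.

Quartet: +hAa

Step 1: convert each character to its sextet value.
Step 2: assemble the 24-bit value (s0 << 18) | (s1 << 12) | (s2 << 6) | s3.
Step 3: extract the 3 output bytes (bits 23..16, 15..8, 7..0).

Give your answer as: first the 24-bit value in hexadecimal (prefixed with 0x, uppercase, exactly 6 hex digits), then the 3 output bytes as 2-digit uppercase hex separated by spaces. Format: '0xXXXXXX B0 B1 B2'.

Sextets: +=62, h=33, A=0, a=26
24-bit: (62<<18) | (33<<12) | (0<<6) | 26
      = 0xF80000 | 0x021000 | 0x000000 | 0x00001A
      = 0xFA101A
Bytes: (v>>16)&0xFF=FA, (v>>8)&0xFF=10, v&0xFF=1A

Answer: 0xFA101A FA 10 1A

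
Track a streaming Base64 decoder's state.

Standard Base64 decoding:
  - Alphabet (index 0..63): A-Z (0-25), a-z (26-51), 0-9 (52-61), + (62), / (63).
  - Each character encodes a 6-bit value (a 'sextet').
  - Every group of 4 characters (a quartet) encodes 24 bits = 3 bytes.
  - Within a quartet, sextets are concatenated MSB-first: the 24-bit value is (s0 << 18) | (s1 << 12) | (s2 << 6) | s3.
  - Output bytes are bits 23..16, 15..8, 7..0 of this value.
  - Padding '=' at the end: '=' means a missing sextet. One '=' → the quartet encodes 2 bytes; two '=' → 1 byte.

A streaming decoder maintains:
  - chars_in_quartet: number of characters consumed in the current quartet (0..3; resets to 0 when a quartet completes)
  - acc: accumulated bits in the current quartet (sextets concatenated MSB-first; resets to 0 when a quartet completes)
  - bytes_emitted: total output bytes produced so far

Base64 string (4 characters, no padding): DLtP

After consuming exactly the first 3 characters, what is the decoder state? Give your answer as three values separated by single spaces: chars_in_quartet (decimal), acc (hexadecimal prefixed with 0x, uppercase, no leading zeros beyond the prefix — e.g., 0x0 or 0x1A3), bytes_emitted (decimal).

After char 0 ('D'=3): chars_in_quartet=1 acc=0x3 bytes_emitted=0
After char 1 ('L'=11): chars_in_quartet=2 acc=0xCB bytes_emitted=0
After char 2 ('t'=45): chars_in_quartet=3 acc=0x32ED bytes_emitted=0

Answer: 3 0x32ED 0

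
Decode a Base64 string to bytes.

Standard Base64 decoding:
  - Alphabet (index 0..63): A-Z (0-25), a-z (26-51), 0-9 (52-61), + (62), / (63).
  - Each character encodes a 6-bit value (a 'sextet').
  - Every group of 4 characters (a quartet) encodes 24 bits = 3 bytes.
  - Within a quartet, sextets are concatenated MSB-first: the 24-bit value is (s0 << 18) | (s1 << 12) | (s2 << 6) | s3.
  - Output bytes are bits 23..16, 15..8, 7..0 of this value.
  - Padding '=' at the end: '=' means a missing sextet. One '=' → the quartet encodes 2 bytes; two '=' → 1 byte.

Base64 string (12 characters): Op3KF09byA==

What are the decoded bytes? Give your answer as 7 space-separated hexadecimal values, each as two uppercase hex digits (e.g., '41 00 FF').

After char 0 ('O'=14): chars_in_quartet=1 acc=0xE bytes_emitted=0
After char 1 ('p'=41): chars_in_quartet=2 acc=0x3A9 bytes_emitted=0
After char 2 ('3'=55): chars_in_quartet=3 acc=0xEA77 bytes_emitted=0
After char 3 ('K'=10): chars_in_quartet=4 acc=0x3A9DCA -> emit 3A 9D CA, reset; bytes_emitted=3
After char 4 ('F'=5): chars_in_quartet=1 acc=0x5 bytes_emitted=3
After char 5 ('0'=52): chars_in_quartet=2 acc=0x174 bytes_emitted=3
After char 6 ('9'=61): chars_in_quartet=3 acc=0x5D3D bytes_emitted=3
After char 7 ('b'=27): chars_in_quartet=4 acc=0x174F5B -> emit 17 4F 5B, reset; bytes_emitted=6
After char 8 ('y'=50): chars_in_quartet=1 acc=0x32 bytes_emitted=6
After char 9 ('A'=0): chars_in_quartet=2 acc=0xC80 bytes_emitted=6
Padding '==': partial quartet acc=0xC80 -> emit C8; bytes_emitted=7

Answer: 3A 9D CA 17 4F 5B C8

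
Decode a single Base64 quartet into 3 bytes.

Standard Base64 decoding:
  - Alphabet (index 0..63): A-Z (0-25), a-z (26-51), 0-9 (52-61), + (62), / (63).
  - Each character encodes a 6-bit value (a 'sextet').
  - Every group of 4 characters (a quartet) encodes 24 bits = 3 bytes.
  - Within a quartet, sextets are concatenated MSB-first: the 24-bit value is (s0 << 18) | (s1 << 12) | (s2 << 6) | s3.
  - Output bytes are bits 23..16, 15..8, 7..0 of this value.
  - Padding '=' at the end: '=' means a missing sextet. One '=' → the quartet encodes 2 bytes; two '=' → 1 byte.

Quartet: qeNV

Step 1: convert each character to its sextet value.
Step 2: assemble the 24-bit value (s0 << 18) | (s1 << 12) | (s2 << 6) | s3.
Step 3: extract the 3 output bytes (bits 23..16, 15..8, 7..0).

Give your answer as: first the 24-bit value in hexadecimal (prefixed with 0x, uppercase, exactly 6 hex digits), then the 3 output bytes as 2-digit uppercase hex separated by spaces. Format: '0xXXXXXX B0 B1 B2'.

Answer: 0xA9E355 A9 E3 55

Derivation:
Sextets: q=42, e=30, N=13, V=21
24-bit: (42<<18) | (30<<12) | (13<<6) | 21
      = 0xA80000 | 0x01E000 | 0x000340 | 0x000015
      = 0xA9E355
Bytes: (v>>16)&0xFF=A9, (v>>8)&0xFF=E3, v&0xFF=55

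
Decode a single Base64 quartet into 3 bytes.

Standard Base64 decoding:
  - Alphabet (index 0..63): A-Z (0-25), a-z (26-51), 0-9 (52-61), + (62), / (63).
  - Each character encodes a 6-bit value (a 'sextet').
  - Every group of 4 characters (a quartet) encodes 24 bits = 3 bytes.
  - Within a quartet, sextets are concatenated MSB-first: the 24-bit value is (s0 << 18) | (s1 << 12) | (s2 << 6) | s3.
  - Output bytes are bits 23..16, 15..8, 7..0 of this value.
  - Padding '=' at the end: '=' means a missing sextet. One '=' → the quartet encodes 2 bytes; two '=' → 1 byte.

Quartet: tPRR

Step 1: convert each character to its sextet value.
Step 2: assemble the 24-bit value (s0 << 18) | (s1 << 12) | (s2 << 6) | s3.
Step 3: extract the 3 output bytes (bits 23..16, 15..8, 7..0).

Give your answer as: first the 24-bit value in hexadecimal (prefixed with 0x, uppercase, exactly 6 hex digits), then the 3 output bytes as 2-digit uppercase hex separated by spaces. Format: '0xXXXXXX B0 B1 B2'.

Answer: 0xB4F451 B4 F4 51

Derivation:
Sextets: t=45, P=15, R=17, R=17
24-bit: (45<<18) | (15<<12) | (17<<6) | 17
      = 0xB40000 | 0x00F000 | 0x000440 | 0x000011
      = 0xB4F451
Bytes: (v>>16)&0xFF=B4, (v>>8)&0xFF=F4, v&0xFF=51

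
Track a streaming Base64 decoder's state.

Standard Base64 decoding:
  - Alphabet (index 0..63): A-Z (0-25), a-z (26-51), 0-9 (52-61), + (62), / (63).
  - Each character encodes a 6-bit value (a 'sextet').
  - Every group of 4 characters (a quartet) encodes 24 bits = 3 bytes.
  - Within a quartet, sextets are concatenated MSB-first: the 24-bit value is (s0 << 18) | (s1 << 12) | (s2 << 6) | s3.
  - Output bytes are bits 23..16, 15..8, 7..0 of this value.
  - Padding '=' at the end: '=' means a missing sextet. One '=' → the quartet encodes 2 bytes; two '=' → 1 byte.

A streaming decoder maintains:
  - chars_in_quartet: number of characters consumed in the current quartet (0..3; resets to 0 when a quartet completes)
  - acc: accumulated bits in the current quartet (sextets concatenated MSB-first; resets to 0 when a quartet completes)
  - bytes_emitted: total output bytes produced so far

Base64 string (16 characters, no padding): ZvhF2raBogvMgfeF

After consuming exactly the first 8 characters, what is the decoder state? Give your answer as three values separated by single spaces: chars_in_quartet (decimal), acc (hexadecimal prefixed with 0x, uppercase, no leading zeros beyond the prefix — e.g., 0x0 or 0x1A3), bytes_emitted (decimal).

Answer: 0 0x0 6

Derivation:
After char 0 ('Z'=25): chars_in_quartet=1 acc=0x19 bytes_emitted=0
After char 1 ('v'=47): chars_in_quartet=2 acc=0x66F bytes_emitted=0
After char 2 ('h'=33): chars_in_quartet=3 acc=0x19BE1 bytes_emitted=0
After char 3 ('F'=5): chars_in_quartet=4 acc=0x66F845 -> emit 66 F8 45, reset; bytes_emitted=3
After char 4 ('2'=54): chars_in_quartet=1 acc=0x36 bytes_emitted=3
After char 5 ('r'=43): chars_in_quartet=2 acc=0xDAB bytes_emitted=3
After char 6 ('a'=26): chars_in_quartet=3 acc=0x36ADA bytes_emitted=3
After char 7 ('B'=1): chars_in_quartet=4 acc=0xDAB681 -> emit DA B6 81, reset; bytes_emitted=6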